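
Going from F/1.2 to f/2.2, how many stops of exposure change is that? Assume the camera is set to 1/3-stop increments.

f/1.2 → f/1.4 → f/1.6 → f/1.8 → f/2 → f/2.2 — count the steps: 5 third-stops = 1 2/3 stops.

1 2/3 stops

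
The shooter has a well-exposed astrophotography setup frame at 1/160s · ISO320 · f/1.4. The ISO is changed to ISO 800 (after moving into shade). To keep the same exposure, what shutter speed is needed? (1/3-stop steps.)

1/400s

ISO: 320 → 400 → 500 → 640 → 800 — 1 1/3 stops raised (brighter).
Need 1 1/3 stops darker from the shutter speed: 1/160 → 1/200 → 1/250 → 1/320 → 1/400.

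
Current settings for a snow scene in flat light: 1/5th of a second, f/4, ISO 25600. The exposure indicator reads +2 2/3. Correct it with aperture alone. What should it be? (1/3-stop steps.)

f/10

Overexposed by 2 2/3 stops → need 2 2/3 stops darker.
Aperture: f/4 → f/4.5 → f/5 → f/5.6 → f/6.3 → f/7.1 → f/8 → f/9 → f/10.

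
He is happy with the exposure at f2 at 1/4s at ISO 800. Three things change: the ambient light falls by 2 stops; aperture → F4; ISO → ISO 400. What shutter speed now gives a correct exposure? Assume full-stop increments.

8 s

Scene light: 2 stops darker.
Aperture: f/2 → f/2.8 → f/4 — 2 stops narrower (darker).
ISO: 800 → 400 — 1 stop dropped (darker).
Net so far: 5 stops darker. Shutter speed: 1/4 → 1/2 → 1 → 2 → 4 → 8.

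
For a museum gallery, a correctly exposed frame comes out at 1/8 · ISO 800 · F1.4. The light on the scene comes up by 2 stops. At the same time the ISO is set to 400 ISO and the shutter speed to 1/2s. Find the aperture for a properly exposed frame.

Scene light: 2 stops brighter.
ISO: 800 → 400 — 1 stop lower (darker).
Shutter speed: 1/8 → 1/4 → 1/2 — 2 stops slower (brighter).
Net so far: 3 stops brighter. Aperture: f/1.4 → f/2 → f/2.8 → f/4.

f/4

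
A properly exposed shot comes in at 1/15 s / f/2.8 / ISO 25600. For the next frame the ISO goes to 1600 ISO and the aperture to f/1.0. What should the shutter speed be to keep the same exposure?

ISO: 25600 → 12800 → 6400 → 3200 → 1600 — 4 stops lower (darker).
Aperture: f/2.8 → f/2 → f/1.4 → f/1.0 — 3 stops opened up (brighter).
Net change so far: 1 stop darker. Offset with the shutter speed: 1/15 → 1/8.

1/8s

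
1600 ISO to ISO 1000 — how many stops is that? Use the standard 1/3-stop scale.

2/3 stop

1600 → 1250 → 1000 — count the steps: 2 third-stops = 2/3 stop.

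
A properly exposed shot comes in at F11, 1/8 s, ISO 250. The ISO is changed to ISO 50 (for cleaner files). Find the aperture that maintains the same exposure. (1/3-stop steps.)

ISO: 250 → 200 → 160 → 125 → 100 → 80 → 64 → 50 — 2 1/3 stops lower (darker).
Need 2 1/3 stops brighter from the aperture: f/11 → f/10 → f/9 → f/8 → f/7.1 → f/6.3 → f/5.6 → f/5.

f/5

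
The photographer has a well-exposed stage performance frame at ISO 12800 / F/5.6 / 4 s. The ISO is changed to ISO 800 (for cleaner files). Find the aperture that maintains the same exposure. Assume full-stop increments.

ISO: 12800 → 6400 → 3200 → 1600 → 800 — 4 stops dropped (darker).
Need 4 stops brighter from the aperture: f/5.6 → f/4 → f/2.8 → f/2 → f/1.4.

f/1.4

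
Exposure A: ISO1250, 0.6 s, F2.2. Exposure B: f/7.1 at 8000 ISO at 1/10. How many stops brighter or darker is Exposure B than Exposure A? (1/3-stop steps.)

Aperture: f/2.2 → f/2.5 → f/2.8 → f/3.2 → f/3.5 → f/4 → f/4.5 → f/5 → f/5.6 → f/6.3 → f/7.1 — 3 1/3 stops stopped down (darker).
Shutter speed: 0.6 → 0.5 → 0.4 → 0.3 → 1/4 → 1/5 → 1/6 → 1/8 → 1/10 — 2 2/3 stops faster (darker).
ISO: 1250 → 1600 → 2000 → 2500 → 3200 → 4000 → 5000 → 6400 → 8000 — 2 2/3 stops raised (brighter).
Net: −3 1/3 −2 2/3 +2 2/3 = −3 1/3 stops.

3 1/3 stops darker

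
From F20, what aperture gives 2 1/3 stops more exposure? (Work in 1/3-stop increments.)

Aperture: f/20 → f/18 → f/16 → f/14 → f/13 → f/11 → f/10 → f/9 — 2 1/3 stops wider (brighter).

f/9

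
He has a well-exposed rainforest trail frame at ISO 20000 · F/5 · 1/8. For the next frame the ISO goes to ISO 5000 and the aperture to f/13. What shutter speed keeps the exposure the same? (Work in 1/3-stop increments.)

ISO: 20000 → 16000 → 12800 → 10000 → 8000 → 6400 → 5000 — 2 stops lower (darker).
Aperture: f/5 → f/5.6 → f/6.3 → f/7.1 → f/8 → f/9 → f/10 → f/11 → f/13 — 2 2/3 stops narrower (darker).
Net change so far: 4 2/3 stops darker. Offset with the shutter speed: 1/8 → 1/6 → 1/5 → 1/4 → 0.3 → 0.4 → 0.5 → 0.6 → 0.8 → 1 → 1.3 → 1.6 → 2 → 2.5 → 3.2.

3.2 s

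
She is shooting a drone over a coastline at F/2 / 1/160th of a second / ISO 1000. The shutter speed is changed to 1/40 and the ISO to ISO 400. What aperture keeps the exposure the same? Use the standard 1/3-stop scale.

f/2.5

Shutter speed: 1/160 → 1/125 → 1/100 → 1/80 → 1/60 → 1/50 → 1/40 — 2 stops slower (brighter).
ISO: 1000 → 800 → 640 → 500 → 400 — 1 1/3 stops lower (darker).
Net change so far: 2/3 stop brighter. Offset with the aperture: f/2 → f/2.2 → f/2.5.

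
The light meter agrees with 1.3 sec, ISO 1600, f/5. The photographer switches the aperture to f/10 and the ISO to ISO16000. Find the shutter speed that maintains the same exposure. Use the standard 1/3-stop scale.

Aperture: f/5 → f/5.6 → f/6.3 → f/7.1 → f/8 → f/9 → f/10 — 2 stops stopped down (darker).
ISO: 1600 → 2000 → 2500 → 3200 → 4000 → 5000 → 6400 → 8000 → 10000 → 12800 → 16000 — 3 1/3 stops raised (brighter).
Net change so far: 1 1/3 stops brighter. Offset with the shutter speed: 1.3 → 1 → 0.8 → 0.6 → 0.5.

0.5 s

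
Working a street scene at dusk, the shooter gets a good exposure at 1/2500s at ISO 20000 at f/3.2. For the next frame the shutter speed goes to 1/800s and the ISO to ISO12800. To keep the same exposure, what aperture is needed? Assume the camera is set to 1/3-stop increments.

Shutter speed: 1/2500 → 1/2000 → 1/1600 → 1/1250 → 1/1000 → 1/800 — 1 2/3 stops longer (brighter).
ISO: 20000 → 16000 → 12800 — 2/3 stop lower (darker).
Net change so far: 1 stop brighter. Offset with the aperture: f/3.2 → f/3.5 → f/4 → f/4.5.

f/4.5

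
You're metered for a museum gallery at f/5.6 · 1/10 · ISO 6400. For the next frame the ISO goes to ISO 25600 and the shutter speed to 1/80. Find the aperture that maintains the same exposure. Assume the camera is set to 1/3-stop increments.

f/4

ISO: 6400 → 8000 → 10000 → 12800 → 16000 → 20000 → 25600 — 2 stops higher (brighter).
Shutter speed: 1/10 → 1/13 → 1/15 → 1/20 → 1/25 → 1/30 → 1/40 → 1/50 → 1/60 → 1/80 — 3 stops faster (darker).
Net change so far: 1 stop darker. Offset with the aperture: f/5.6 → f/5 → f/4.5 → f/4.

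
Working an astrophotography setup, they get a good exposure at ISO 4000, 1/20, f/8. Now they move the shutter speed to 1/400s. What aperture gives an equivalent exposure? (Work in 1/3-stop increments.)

f/1.8

Shutter speed: 1/20 → 1/25 → 1/30 → 1/40 → 1/50 → 1/60 → 1/80 → 1/100 → 1/125 → 1/160 → 1/200 → 1/250 → 1/320 → 1/400 — 4 1/3 stops shorter (darker).
Need 4 1/3 stops brighter from the aperture: f/8 → f/7.1 → f/6.3 → f/5.6 → f/5 → f/4.5 → f/4 → f/3.5 → f/3.2 → f/2.8 → f/2.5 → f/2.2 → f/2 → f/1.8.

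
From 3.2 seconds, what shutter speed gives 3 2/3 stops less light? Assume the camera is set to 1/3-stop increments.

1/4s

Shutter speed: 3.2 → 2.5 → 2 → 1.6 → 1.3 → 1 → 0.8 → 0.6 → 0.5 → 0.4 → 0.3 → 1/4 — 3 2/3 stops shorter (darker).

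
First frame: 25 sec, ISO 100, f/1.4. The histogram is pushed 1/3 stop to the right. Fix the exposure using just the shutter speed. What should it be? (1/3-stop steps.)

Overexposed by 1/3 stop → need 1/3 stop darker.
Shutter speed: 25 → 20.

20 s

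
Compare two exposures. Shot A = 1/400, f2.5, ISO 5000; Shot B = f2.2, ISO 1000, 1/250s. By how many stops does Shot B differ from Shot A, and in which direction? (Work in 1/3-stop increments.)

Aperture: f/2.5 → f/2.2 — 1/3 stop wider (brighter).
Shutter speed: 1/400 → 1/320 → 1/250 — 2/3 stop slower (brighter).
ISO: 5000 → 4000 → 3200 → 2500 → 2000 → 1600 → 1250 → 1000 — 2 1/3 stops lower (darker).
Net: +1/3 +2/3 −2 1/3 = −1 1/3 stops.

1 1/3 stops darker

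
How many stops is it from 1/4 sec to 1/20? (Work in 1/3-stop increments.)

2 1/3 stops

1/4 → 1/5 → 1/6 → 1/8 → 1/10 → 1/13 → 1/15 → 1/20 — count the steps: 7 third-stops = 2 1/3 stops.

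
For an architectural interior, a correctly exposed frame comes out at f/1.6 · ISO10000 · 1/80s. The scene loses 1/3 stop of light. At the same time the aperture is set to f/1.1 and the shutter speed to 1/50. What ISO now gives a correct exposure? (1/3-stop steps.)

Scene light: 1/3 stop darker.
Aperture: f/1.6 → f/1.4 → f/1.2 → f/1.1 — 1 stop wider (brighter).
Shutter speed: 1/80 → 1/60 → 1/50 — 2/3 stop longer (brighter).
Net so far: 1 1/3 stops brighter. ISO: 10000 → 8000 → 6400 → 5000 → 4000.

ISO 4000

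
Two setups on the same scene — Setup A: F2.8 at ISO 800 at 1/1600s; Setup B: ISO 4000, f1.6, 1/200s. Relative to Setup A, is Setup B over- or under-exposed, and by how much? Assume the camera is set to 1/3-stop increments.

7 stops brighter

Aperture: f/2.8 → f/2.5 → f/2.2 → f/2 → f/1.8 → f/1.6 — 1 2/3 stops wider (brighter).
Shutter speed: 1/1600 → 1/1250 → 1/1000 → 1/800 → 1/640 → 1/500 → 1/400 → 1/320 → 1/250 → 1/200 — 3 stops slower (brighter).
ISO: 800 → 1000 → 1250 → 1600 → 2000 → 2500 → 3200 → 4000 — 2 1/3 stops raised (brighter).
Net: +1 2/3 +3 +2 1/3 = +7 stops.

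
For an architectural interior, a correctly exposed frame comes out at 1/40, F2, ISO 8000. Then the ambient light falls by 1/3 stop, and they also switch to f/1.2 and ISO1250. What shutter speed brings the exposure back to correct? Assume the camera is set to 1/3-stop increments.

1/13s

Scene light: 1/3 stop darker.
Aperture: f/2 → f/1.8 → f/1.6 → f/1.4 → f/1.2 — 1 1/3 stops wider (brighter).
ISO: 8000 → 6400 → 5000 → 4000 → 3200 → 2500 → 2000 → 1600 → 1250 — 2 2/3 stops dropped (darker).
Net so far: 1 2/3 stops darker. Shutter speed: 1/40 → 1/30 → 1/25 → 1/20 → 1/15 → 1/13.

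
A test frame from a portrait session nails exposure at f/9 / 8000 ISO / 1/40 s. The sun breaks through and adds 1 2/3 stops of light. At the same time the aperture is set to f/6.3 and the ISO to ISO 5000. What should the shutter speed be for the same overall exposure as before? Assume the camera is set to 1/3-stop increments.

Scene light: 1 2/3 stops brighter.
Aperture: f/9 → f/8 → f/7.1 → f/6.3 — 1 stop opened up (brighter).
ISO: 8000 → 6400 → 5000 — 2/3 stop dropped (darker).
Net so far: 2 stops brighter. Shutter speed: 1/40 → 1/50 → 1/60 → 1/80 → 1/100 → 1/125 → 1/160.

1/160s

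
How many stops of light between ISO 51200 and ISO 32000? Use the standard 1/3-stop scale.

51200 → 40000 → 32000 — count the steps: 2 third-stops = 2/3 stop.

2/3 stop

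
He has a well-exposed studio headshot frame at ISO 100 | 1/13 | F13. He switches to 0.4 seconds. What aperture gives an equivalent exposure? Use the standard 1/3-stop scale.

Shutter speed: 1/13 → 1/10 → 1/8 → 1/6 → 1/5 → 1/4 → 0.3 → 0.4 — 2 1/3 stops slower (brighter).
Need 2 1/3 stops darker from the aperture: f/13 → f/14 → f/16 → f/18 → f/20 → f/22 → f/25 → f/29.

f/29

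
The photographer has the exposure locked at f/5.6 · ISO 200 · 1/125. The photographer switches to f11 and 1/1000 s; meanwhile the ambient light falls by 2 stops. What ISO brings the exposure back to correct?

ISO 25600

Scene light: 2 stops darker.
Aperture: f/5.6 → f/8 → f/11 — 2 stops stopped down (darker).
Shutter speed: 1/125 → 1/250 → 1/500 → 1/1000 — 3 stops shorter (darker).
Net so far: 7 stops darker. ISO: 200 → 400 → 800 → 1600 → 3200 → 6400 → 12800 → 25600.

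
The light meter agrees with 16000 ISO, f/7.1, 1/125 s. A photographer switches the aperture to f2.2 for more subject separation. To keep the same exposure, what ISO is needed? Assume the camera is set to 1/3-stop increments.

ISO 1600

Aperture: f/7.1 → f/6.3 → f/5.6 → f/5 → f/4.5 → f/4 → f/3.5 → f/3.2 → f/2.8 → f/2.5 → f/2.2 — 3 1/3 stops opened up (brighter).
Need 3 1/3 stops darker from the ISO: 16000 → 12800 → 10000 → 8000 → 6400 → 5000 → 4000 → 3200 → 2500 → 2000 → 1600.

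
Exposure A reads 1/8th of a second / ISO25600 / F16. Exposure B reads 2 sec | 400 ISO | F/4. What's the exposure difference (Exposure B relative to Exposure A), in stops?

Aperture: f/16 → f/11 → f/8 → f/5.6 → f/4 — 4 stops opened up (brighter).
Shutter speed: 1/8 → 1/4 → 1/2 → 1 → 2 — 4 stops longer (brighter).
ISO: 25600 → 12800 → 6400 → 3200 → 1600 → 800 → 400 — 6 stops dropped (darker).
Net: +4 +4 −6 = +2 stops.

2 stops brighter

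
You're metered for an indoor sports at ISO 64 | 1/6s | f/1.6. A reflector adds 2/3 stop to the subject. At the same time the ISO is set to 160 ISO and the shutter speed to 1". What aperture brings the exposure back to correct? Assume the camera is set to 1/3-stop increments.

Scene light: 2/3 stop brighter.
ISO: 64 → 80 → 100 → 125 → 160 — 1 1/3 stops raised (brighter).
Shutter speed: 1/6 → 1/5 → 1/4 → 0.3 → 0.4 → 0.5 → 0.6 → 0.8 → 1 — 2 2/3 stops slower (brighter).
Net so far: 4 2/3 stops brighter. Aperture: f/1.6 → f/1.8 → f/2 → f/2.2 → f/2.5 → f/2.8 → f/3.2 → f/3.5 → f/4 → f/4.5 → f/5 → f/5.6 → f/6.3 → f/7.1 → f/8.

f/8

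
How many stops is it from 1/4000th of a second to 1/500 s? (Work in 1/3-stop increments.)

1/4000 → 1/3200 → 1/2500 → 1/2000 → 1/1600 → 1/1250 → 1/1000 → 1/800 → 1/640 → 1/500 — count the steps: 9 third-stops = 3 stops.

3 stops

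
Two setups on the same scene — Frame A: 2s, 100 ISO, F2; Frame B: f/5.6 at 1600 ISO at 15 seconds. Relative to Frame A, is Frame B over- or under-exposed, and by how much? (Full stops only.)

4 stops brighter

Aperture: f/2 → f/2.8 → f/4 → f/5.6 — 3 stops narrower (darker).
Shutter speed: 2 → 4 → 8 → 15 — 3 stops slower (brighter).
ISO: 100 → 200 → 400 → 800 → 1600 — 4 stops higher (brighter).
Net: −3 +3 +4 = +4 stops.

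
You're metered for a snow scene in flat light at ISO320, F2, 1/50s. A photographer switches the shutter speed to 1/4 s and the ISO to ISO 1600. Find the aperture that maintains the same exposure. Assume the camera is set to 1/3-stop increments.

Shutter speed: 1/50 → 1/40 → 1/30 → 1/25 → 1/20 → 1/15 → 1/13 → 1/10 → 1/8 → 1/6 → 1/5 → 1/4 — 3 2/3 stops longer (brighter).
ISO: 320 → 400 → 500 → 640 → 800 → 1000 → 1250 → 1600 — 2 1/3 stops higher (brighter).
Net change so far: 6 stops brighter. Offset with the aperture: f/2 → f/2.2 → f/2.5 → f/2.8 → f/3.2 → f/3.5 → f/4 → f/4.5 → f/5 → f/5.6 → f/6.3 → f/7.1 → f/8 → f/9 → f/10 → f/11 → f/13 → f/14 → f/16.

f/16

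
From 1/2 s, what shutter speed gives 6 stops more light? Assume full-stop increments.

Shutter speed: 1/2 → 1 → 2 → 4 → 8 → 15 → 30 — 6 stops longer (brighter).

30 s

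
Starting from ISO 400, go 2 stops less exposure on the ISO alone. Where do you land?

ISO: 400 → 200 → 100 — 2 stops dropped (darker).

ISO 100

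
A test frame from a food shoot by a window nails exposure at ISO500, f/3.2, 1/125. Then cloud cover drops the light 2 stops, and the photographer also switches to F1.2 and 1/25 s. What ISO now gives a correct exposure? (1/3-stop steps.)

ISO 64

Scene light: 2 stops darker.
Aperture: f/3.2 → f/2.8 → f/2.5 → f/2.2 → f/2 → f/1.8 → f/1.6 → f/1.4 → f/1.2 — 2 2/3 stops larger aperture (brighter).
Shutter speed: 1/125 → 1/100 → 1/80 → 1/60 → 1/50 → 1/40 → 1/30 → 1/25 — 2 1/3 stops longer (brighter).
Net so far: 3 stops brighter. ISO: 500 → 400 → 320 → 250 → 200 → 160 → 125 → 100 → 80 → 64.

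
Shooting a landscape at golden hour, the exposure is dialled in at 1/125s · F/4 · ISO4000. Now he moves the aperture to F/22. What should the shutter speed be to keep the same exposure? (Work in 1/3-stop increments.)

1/4s

Aperture: f/4 → f/4.5 → f/5 → f/5.6 → f/6.3 → f/7.1 → f/8 → f/9 → f/10 → f/11 → f/13 → f/14 → f/16 → f/18 → f/20 → f/22 — 5 stops smaller aperture (darker).
Need 5 stops brighter from the shutter speed: 1/125 → 1/100 → 1/80 → 1/60 → 1/50 → 1/40 → 1/30 → 1/25 → 1/20 → 1/15 → 1/13 → 1/10 → 1/8 → 1/6 → 1/5 → 1/4.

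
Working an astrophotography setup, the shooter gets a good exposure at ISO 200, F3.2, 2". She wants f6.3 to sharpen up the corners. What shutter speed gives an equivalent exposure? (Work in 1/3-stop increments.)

8 s

Aperture: f/3.2 → f/3.5 → f/4 → f/4.5 → f/5 → f/5.6 → f/6.3 — 2 stops stopped down (darker).
Need 2 stops brighter from the shutter speed: 2 → 2.5 → 3.2 → 4 → 5 → 6 → 8.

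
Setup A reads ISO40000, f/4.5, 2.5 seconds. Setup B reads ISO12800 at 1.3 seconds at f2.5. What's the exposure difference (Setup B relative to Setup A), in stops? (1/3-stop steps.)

Aperture: f/4.5 → f/4 → f/3.5 → f/3.2 → f/2.8 → f/2.5 — 1 2/3 stops wider (brighter).
Shutter speed: 2.5 → 2 → 1.6 → 1.3 — 1 stop shorter (darker).
ISO: 40000 → 32000 → 25600 → 20000 → 16000 → 12800 — 1 2/3 stops lower (darker).
Net: +1 2/3 −1 −1 2/3 = −1 stop.

1 stop darker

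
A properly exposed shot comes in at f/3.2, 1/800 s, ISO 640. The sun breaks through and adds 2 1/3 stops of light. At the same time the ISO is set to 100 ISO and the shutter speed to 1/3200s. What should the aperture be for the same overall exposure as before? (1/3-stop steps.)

Scene light: 2 1/3 stops brighter.
ISO: 640 → 500 → 400 → 320 → 250 → 200 → 160 → 125 → 100 — 2 2/3 stops lower (darker).
Shutter speed: 1/800 → 1/1000 → 1/1250 → 1/1600 → 1/2000 → 1/2500 → 1/3200 — 2 stops shorter (darker).
Net so far: 2 1/3 stops darker. Aperture: f/3.2 → f/2.8 → f/2.5 → f/2.2 → f/2 → f/1.8 → f/1.6 → f/1.4.

f/1.4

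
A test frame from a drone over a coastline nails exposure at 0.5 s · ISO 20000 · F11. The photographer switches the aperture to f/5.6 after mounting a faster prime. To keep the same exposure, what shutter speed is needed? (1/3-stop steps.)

Aperture: f/11 → f/10 → f/9 → f/8 → f/7.1 → f/6.3 → f/5.6 — 2 stops larger aperture (brighter).
Need 2 stops darker from the shutter speed: 0.5 → 0.4 → 0.3 → 1/4 → 1/5 → 1/6 → 1/8.

1/8s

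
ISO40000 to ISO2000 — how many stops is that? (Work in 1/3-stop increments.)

40000 → 32000 → 25600 → 20000 → 16000 → 12800 → 10000 → 8000 → 6400 → 5000 → 4000 → 3200 → 2500 → 2000 — count the steps: 13 third-stops = 4 1/3 stops.

4 1/3 stops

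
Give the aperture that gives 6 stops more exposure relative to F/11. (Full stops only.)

f/1.4

Aperture: f/11 → f/8 → f/5.6 → f/4 → f/2.8 → f/2 → f/1.4 — 6 stops larger aperture (brighter).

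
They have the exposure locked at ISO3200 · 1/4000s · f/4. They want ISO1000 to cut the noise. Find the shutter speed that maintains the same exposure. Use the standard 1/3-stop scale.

ISO: 3200 → 2500 → 2000 → 1600 → 1250 → 1000 — 1 2/3 stops dropped (darker).
Need 1 2/3 stops brighter from the shutter speed: 1/4000 → 1/3200 → 1/2500 → 1/2000 → 1/1600 → 1/1250.

1/1250s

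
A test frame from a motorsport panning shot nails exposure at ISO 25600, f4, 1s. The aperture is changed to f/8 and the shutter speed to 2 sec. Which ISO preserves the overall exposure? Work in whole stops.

ISO 51200

Aperture: f/4 → f/5.6 → f/8 — 2 stops smaller aperture (darker).
Shutter speed: 1 → 2 — 1 stop slower (brighter).
Net change so far: 1 stop darker. Offset with the ISO: 25600 → 51200.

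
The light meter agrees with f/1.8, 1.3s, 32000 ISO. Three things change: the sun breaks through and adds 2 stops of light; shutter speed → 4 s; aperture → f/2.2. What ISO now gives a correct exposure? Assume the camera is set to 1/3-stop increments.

ISO 4000

Scene light: 2 stops brighter.
Shutter speed: 1.3 → 1.6 → 2 → 2.5 → 3.2 → 4 — 1 2/3 stops slower (brighter).
Aperture: f/1.8 → f/2 → f/2.2 — 2/3 stop stopped down (darker).
Net so far: 3 stops brighter. ISO: 32000 → 25600 → 20000 → 16000 → 12800 → 10000 → 8000 → 6400 → 5000 → 4000.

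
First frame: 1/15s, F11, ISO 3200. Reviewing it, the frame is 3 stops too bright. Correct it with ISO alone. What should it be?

ISO 400

Overexposed by 3 stops → need 3 stops darker.
ISO: 3200 → 1600 → 800 → 400.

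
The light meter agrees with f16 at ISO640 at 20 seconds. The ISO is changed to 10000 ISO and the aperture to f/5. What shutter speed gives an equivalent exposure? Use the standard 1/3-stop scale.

1/8s

ISO: 640 → 800 → 1000 → 1250 → 1600 → 2000 → 2500 → 3200 → 4000 → 5000 → 6400 → 8000 → 10000 — 4 stops higher (brighter).
Aperture: f/16 → f/14 → f/13 → f/11 → f/10 → f/9 → f/8 → f/7.1 → f/6.3 → f/5.6 → f/5 — 3 1/3 stops wider (brighter).
Net change so far: 7 1/3 stops brighter. Offset with the shutter speed: 20 → 15 → 13 → 10 → 8 → 6 → 5 → 4 → 3.2 → 2.5 → 2 → 1.6 → 1.3 → 1 → 0.8 → 0.6 → 0.5 → 0.4 → 0.3 → 1/4 → 1/5 → 1/6 → 1/8.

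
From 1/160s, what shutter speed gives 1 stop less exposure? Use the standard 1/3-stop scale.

Shutter speed: 1/160 → 1/200 → 1/250 → 1/320 — 1 stop faster (darker).

1/320s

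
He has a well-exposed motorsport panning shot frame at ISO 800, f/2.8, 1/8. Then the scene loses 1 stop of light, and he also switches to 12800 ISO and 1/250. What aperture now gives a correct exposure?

f/1.4

Scene light: 1 stop darker.
ISO: 800 → 1600 → 3200 → 6400 → 12800 — 4 stops higher (brighter).
Shutter speed: 1/8 → 1/15 → 1/30 → 1/60 → 1/125 → 1/250 — 5 stops shorter (darker).
Net so far: 2 stops darker. Aperture: f/2.8 → f/2 → f/1.4.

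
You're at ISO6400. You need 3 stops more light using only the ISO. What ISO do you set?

ISO 51200

ISO: 6400 → 12800 → 25600 → 51200 — 3 stops higher (brighter).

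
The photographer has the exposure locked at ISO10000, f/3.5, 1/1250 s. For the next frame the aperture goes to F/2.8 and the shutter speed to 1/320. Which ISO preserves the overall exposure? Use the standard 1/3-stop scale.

ISO 1600

Aperture: f/3.5 → f/3.2 → f/2.8 — 2/3 stop opened up (brighter).
Shutter speed: 1/1250 → 1/1000 → 1/800 → 1/640 → 1/500 → 1/400 → 1/320 — 2 stops slower (brighter).
Net change so far: 2 2/3 stops brighter. Offset with the ISO: 10000 → 8000 → 6400 → 5000 → 4000 → 3200 → 2500 → 2000 → 1600.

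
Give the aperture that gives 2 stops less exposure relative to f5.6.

Aperture: f/5.6 → f/8 → f/11 — 2 stops smaller aperture (darker).

f/11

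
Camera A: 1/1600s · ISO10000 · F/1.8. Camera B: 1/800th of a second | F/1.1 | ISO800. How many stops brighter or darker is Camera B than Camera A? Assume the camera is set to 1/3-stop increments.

1 1/3 stops darker

Aperture: f/1.8 → f/1.6 → f/1.4 → f/1.2 → f/1.1 — 1 1/3 stops larger aperture (brighter).
Shutter speed: 1/1600 → 1/1250 → 1/1000 → 1/800 — 1 stop longer (brighter).
ISO: 10000 → 8000 → 6400 → 5000 → 4000 → 3200 → 2500 → 2000 → 1600 → 1250 → 1000 → 800 — 3 2/3 stops dropped (darker).
Net: +1 1/3 +1 −3 2/3 = −1 1/3 stops.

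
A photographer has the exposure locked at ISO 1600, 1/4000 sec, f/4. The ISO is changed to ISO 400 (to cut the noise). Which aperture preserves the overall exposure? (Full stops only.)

f/2

ISO: 1600 → 800 → 400 — 2 stops lower (darker).
Need 2 stops brighter from the aperture: f/4 → f/2.8 → f/2.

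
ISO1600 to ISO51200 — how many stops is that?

1600 → 3200 → 6400 → 12800 → 25600 → 51200 — count the steps: 5 stops.

5 stops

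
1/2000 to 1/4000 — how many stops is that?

1/2000 → 1/4000 — count the steps: 1 stop.

1 stop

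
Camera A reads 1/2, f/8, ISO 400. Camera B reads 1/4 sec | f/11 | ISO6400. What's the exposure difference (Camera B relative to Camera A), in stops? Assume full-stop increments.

2 stops brighter

Aperture: f/8 → f/11 — 1 stop stopped down (darker).
Shutter speed: 1/2 → 1/4 — 1 stop faster (darker).
ISO: 400 → 800 → 1600 → 3200 → 6400 — 4 stops raised (brighter).
Net: −1 −1 +4 = +2 stops.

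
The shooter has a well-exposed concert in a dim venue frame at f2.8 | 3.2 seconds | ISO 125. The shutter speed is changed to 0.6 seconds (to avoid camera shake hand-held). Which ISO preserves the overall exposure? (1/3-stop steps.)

Shutter speed: 3.2 → 2.5 → 2 → 1.6 → 1.3 → 1 → 0.8 → 0.6 — 2 1/3 stops shorter (darker).
Need 2 1/3 stops brighter from the ISO: 125 → 160 → 200 → 250 → 320 → 400 → 500 → 640.

ISO 640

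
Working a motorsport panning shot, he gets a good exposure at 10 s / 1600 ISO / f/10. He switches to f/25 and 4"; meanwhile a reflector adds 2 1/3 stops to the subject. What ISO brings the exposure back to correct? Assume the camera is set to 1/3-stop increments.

ISO 5000

Scene light: 2 1/3 stops brighter.
Aperture: f/10 → f/11 → f/13 → f/14 → f/16 → f/18 → f/20 → f/22 → f/25 — 2 2/3 stops narrower (darker).
Shutter speed: 10 → 8 → 6 → 5 → 4 — 1 1/3 stops faster (darker).
Net so far: 1 2/3 stops darker. ISO: 1600 → 2000 → 2500 → 3200 → 4000 → 5000.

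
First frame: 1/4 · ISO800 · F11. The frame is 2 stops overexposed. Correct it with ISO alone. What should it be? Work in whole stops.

ISO 200

Overexposed by 2 stops → need 2 stops darker.
ISO: 800 → 400 → 200.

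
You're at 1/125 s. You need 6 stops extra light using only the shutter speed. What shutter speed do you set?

Shutter speed: 1/125 → 1/60 → 1/30 → 1/15 → 1/8 → 1/4 → 1/2 — 6 stops slower (brighter).

1/2s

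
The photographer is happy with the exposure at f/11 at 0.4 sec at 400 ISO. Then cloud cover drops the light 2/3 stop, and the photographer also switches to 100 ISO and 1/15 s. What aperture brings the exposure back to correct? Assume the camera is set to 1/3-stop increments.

f/1.8

Scene light: 2/3 stop darker.
ISO: 400 → 320 → 250 → 200 → 160 → 125 → 100 — 2 stops lower (darker).
Shutter speed: 0.4 → 0.3 → 1/4 → 1/5 → 1/6 → 1/8 → 1/10 → 1/13 → 1/15 — 2 2/3 stops faster (darker).
Net so far: 5 1/3 stops darker. Aperture: f/11 → f/10 → f/9 → f/8 → f/7.1 → f/6.3 → f/5.6 → f/5 → f/4.5 → f/4 → f/3.5 → f/3.2 → f/2.8 → f/2.5 → f/2.2 → f/2 → f/1.8.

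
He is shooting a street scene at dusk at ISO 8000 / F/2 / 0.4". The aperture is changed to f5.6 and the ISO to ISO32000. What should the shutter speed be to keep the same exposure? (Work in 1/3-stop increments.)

0.8 s

Aperture: f/2 → f/2.2 → f/2.5 → f/2.8 → f/3.2 → f/3.5 → f/4 → f/4.5 → f/5 → f/5.6 — 3 stops stopped down (darker).
ISO: 8000 → 10000 → 12800 → 16000 → 20000 → 25600 → 32000 — 2 stops raised (brighter).
Net change so far: 1 stop darker. Offset with the shutter speed: 0.4 → 0.5 → 0.6 → 0.8.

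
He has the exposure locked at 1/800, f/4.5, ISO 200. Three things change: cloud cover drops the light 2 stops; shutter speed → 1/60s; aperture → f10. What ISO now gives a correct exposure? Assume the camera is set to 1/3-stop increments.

ISO 320

Scene light: 2 stops darker.
Shutter speed: 1/800 → 1/640 → 1/500 → 1/400 → 1/320 → 1/250 → 1/200 → 1/160 → 1/125 → 1/100 → 1/80 → 1/60 — 3 2/3 stops longer (brighter).
Aperture: f/4.5 → f/5 → f/5.6 → f/6.3 → f/7.1 → f/8 → f/9 → f/10 — 2 1/3 stops stopped down (darker).
Net so far: 2/3 stop darker. ISO: 200 → 250 → 320.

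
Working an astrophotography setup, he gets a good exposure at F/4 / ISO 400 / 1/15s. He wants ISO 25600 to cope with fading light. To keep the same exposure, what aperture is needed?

f/32

ISO: 400 → 800 → 1600 → 3200 → 6400 → 12800 → 25600 — 6 stops higher (brighter).
Need 6 stops darker from the aperture: f/4 → f/5.6 → f/8 → f/11 → f/16 → f/22 → f/32.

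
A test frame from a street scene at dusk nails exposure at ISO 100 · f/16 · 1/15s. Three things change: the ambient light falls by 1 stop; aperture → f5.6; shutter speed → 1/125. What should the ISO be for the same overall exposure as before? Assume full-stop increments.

Scene light: 1 stop darker.
Aperture: f/16 → f/11 → f/8 → f/5.6 — 3 stops larger aperture (brighter).
Shutter speed: 1/15 → 1/30 → 1/60 → 1/125 — 3 stops shorter (darker).
Net so far: 1 stop darker. ISO: 100 → 200.

ISO 200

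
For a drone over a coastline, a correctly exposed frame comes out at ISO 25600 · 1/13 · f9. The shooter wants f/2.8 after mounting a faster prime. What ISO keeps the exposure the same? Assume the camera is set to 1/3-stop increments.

Aperture: f/9 → f/8 → f/7.1 → f/6.3 → f/5.6 → f/5 → f/4.5 → f/4 → f/3.5 → f/3.2 → f/2.8 — 3 1/3 stops wider (brighter).
Need 3 1/3 stops darker from the ISO: 25600 → 20000 → 16000 → 12800 → 10000 → 8000 → 6400 → 5000 → 4000 → 3200 → 2500.

ISO 2500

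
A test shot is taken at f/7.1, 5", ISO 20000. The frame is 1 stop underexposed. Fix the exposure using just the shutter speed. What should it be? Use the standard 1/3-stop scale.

Underexposed by 1 stop → need 1 stop brighter.
Shutter speed: 5 → 6 → 8 → 10.

10 s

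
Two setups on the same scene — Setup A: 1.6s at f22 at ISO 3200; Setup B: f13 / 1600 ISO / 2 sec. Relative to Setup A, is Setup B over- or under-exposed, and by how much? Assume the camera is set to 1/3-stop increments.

1 stop brighter

Aperture: f/22 → f/20 → f/18 → f/16 → f/14 → f/13 — 1 2/3 stops wider (brighter).
Shutter speed: 1.6 → 2 — 1/3 stop longer (brighter).
ISO: 3200 → 2500 → 2000 → 1600 — 1 stop lower (darker).
Net: +1 2/3 +1/3 −1 = +1 stop.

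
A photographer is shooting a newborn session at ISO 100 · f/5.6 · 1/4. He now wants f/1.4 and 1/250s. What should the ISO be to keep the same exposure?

ISO 400

Aperture: f/5.6 → f/4 → f/2.8 → f/2 → f/1.4 — 4 stops wider (brighter).
Shutter speed: 1/4 → 1/8 → 1/15 → 1/30 → 1/60 → 1/125 → 1/250 — 6 stops shorter (darker).
Net change so far: 2 stops darker. Offset with the ISO: 100 → 200 → 400.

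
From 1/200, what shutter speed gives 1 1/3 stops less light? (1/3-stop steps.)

1/500s

Shutter speed: 1/200 → 1/250 → 1/320 → 1/400 → 1/500 — 1 1/3 stops faster (darker).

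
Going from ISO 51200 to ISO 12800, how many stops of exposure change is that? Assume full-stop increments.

2 stops

51200 → 25600 → 12800 — count the steps: 2 stops.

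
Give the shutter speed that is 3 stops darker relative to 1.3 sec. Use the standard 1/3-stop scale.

1/6s

Shutter speed: 1.3 → 1 → 0.8 → 0.6 → 0.5 → 0.4 → 0.3 → 1/4 → 1/5 → 1/6 — 3 stops shorter (darker).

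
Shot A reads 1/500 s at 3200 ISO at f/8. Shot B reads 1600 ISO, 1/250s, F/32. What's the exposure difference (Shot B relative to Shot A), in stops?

Aperture: f/8 → f/11 → f/16 → f/22 → f/32 — 4 stops narrower (darker).
Shutter speed: 1/500 → 1/250 — 1 stop slower (brighter).
ISO: 3200 → 1600 — 1 stop dropped (darker).
Net: −4 +1 −1 = −4 stops.

4 stops darker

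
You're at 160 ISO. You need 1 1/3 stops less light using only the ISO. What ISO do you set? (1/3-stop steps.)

ISO: 160 → 125 → 100 → 80 → 64 — 1 1/3 stops lower (darker).

ISO 64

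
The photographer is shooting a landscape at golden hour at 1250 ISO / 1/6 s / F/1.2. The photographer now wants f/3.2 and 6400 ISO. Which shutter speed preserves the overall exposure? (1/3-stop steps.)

1/5s

Aperture: f/1.2 → f/1.4 → f/1.6 → f/1.8 → f/2 → f/2.2 → f/2.5 → f/2.8 → f/3.2 — 2 2/3 stops stopped down (darker).
ISO: 1250 → 1600 → 2000 → 2500 → 3200 → 4000 → 5000 → 6400 — 2 1/3 stops higher (brighter).
Net change so far: 1/3 stop darker. Offset with the shutter speed: 1/6 → 1/5.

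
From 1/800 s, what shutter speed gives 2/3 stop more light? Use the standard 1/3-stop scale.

1/500s

Shutter speed: 1/800 → 1/640 → 1/500 — 2/3 stop longer (brighter).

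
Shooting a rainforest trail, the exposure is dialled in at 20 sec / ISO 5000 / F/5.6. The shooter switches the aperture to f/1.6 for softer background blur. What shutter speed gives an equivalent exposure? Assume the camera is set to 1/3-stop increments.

1.6 s

Aperture: f/5.6 → f/5 → f/4.5 → f/4 → f/3.5 → f/3.2 → f/2.8 → f/2.5 → f/2.2 → f/2 → f/1.8 → f/1.6 — 3 2/3 stops wider (brighter).
Need 3 2/3 stops darker from the shutter speed: 20 → 15 → 13 → 10 → 8 → 6 → 5 → 4 → 3.2 → 2.5 → 2 → 1.6.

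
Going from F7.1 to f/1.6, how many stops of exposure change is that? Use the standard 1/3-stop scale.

f/7.1 → f/6.3 → f/5.6 → f/5 → f/4.5 → f/4 → f/3.5 → f/3.2 → f/2.8 → f/2.5 → f/2.2 → f/2 → f/1.8 → f/1.6 — count the steps: 13 third-stops = 4 1/3 stops.

4 1/3 stops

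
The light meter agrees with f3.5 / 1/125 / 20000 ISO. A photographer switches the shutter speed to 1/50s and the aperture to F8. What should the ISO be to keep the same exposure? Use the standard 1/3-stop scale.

ISO 40000

Shutter speed: 1/125 → 1/100 → 1/80 → 1/60 → 1/50 — 1 1/3 stops longer (brighter).
Aperture: f/3.5 → f/4 → f/4.5 → f/5 → f/5.6 → f/6.3 → f/7.1 → f/8 — 2 1/3 stops stopped down (darker).
Net change so far: 1 stop darker. Offset with the ISO: 20000 → 25600 → 32000 → 40000.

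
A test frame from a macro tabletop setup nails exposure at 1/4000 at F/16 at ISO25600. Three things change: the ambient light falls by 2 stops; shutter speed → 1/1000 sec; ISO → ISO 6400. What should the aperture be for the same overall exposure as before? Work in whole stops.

f/8

Scene light: 2 stops darker.
Shutter speed: 1/4000 → 1/2000 → 1/1000 — 2 stops longer (brighter).
ISO: 25600 → 12800 → 6400 — 2 stops lower (darker).
Net so far: 2 stops darker. Aperture: f/16 → f/11 → f/8.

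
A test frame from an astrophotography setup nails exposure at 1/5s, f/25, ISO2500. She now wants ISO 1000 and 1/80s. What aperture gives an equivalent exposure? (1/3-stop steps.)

ISO: 2500 → 2000 → 1600 → 1250 → 1000 — 1 1/3 stops dropped (darker).
Shutter speed: 1/5 → 1/6 → 1/8 → 1/10 → 1/13 → 1/15 → 1/20 → 1/25 → 1/30 → 1/40 → 1/50 → 1/60 → 1/80 — 4 stops faster (darker).
Net change so far: 5 1/3 stops darker. Offset with the aperture: f/25 → f/22 → f/20 → f/18 → f/16 → f/14 → f/13 → f/11 → f/10 → f/9 → f/8 → f/7.1 → f/6.3 → f/5.6 → f/5 → f/4.5 → f/4.

f/4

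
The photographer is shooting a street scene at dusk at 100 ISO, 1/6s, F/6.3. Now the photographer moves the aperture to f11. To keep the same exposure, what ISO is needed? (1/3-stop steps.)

ISO 320

Aperture: f/6.3 → f/7.1 → f/8 → f/9 → f/10 → f/11 — 1 2/3 stops narrower (darker).
Need 1 2/3 stops brighter from the ISO: 100 → 125 → 160 → 200 → 250 → 320.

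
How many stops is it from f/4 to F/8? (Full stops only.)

2 stops

f/4 → f/5.6 → f/8 — count the steps: 2 stops.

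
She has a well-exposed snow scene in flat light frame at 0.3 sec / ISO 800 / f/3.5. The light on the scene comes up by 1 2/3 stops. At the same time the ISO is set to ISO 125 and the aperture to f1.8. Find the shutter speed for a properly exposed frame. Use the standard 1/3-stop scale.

Scene light: 1 2/3 stops brighter.
ISO: 800 → 640 → 500 → 400 → 320 → 250 → 200 → 160 → 125 — 2 2/3 stops dropped (darker).
Aperture: f/3.5 → f/3.2 → f/2.8 → f/2.5 → f/2.2 → f/2 → f/1.8 — 2 stops opened up (brighter).
Net so far: 1 stop brighter. Shutter speed: 0.3 → 1/4 → 1/5 → 1/6.

1/6s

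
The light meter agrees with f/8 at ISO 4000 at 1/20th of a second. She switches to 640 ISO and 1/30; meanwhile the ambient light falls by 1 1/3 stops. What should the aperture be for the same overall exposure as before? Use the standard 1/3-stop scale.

Scene light: 1 1/3 stops darker.
ISO: 4000 → 3200 → 2500 → 2000 → 1600 → 1250 → 1000 → 800 → 640 — 2 2/3 stops dropped (darker).
Shutter speed: 1/20 → 1/25 → 1/30 — 2/3 stop shorter (darker).
Net so far: 4 2/3 stops darker. Aperture: f/8 → f/7.1 → f/6.3 → f/5.6 → f/5 → f/4.5 → f/4 → f/3.5 → f/3.2 → f/2.8 → f/2.5 → f/2.2 → f/2 → f/1.8 → f/1.6.

f/1.6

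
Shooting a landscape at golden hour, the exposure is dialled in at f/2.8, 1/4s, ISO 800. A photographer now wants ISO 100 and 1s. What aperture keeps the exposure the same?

f/2

ISO: 800 → 400 → 200 → 100 — 3 stops dropped (darker).
Shutter speed: 1/4 → 1/2 → 1 — 2 stops longer (brighter).
Net change so far: 1 stop darker. Offset with the aperture: f/2.8 → f/2.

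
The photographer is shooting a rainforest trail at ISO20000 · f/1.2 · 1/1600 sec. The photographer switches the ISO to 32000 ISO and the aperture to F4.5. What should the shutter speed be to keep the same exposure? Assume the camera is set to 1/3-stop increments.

1/200s

ISO: 20000 → 25600 → 32000 — 2/3 stop higher (brighter).
Aperture: f/1.2 → f/1.4 → f/1.6 → f/1.8 → f/2 → f/2.2 → f/2.5 → f/2.8 → f/3.2 → f/3.5 → f/4 → f/4.5 — 3 2/3 stops stopped down (darker).
Net change so far: 3 stops darker. Offset with the shutter speed: 1/1600 → 1/1250 → 1/1000 → 1/800 → 1/640 → 1/500 → 1/400 → 1/320 → 1/250 → 1/200.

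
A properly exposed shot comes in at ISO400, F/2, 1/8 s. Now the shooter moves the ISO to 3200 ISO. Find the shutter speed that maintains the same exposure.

1/60s

ISO: 400 → 800 → 1600 → 3200 — 3 stops higher (brighter).
Need 3 stops darker from the shutter speed: 1/8 → 1/15 → 1/30 → 1/60.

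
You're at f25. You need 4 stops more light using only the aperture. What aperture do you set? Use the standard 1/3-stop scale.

Aperture: f/25 → f/22 → f/20 → f/18 → f/16 → f/14 → f/13 → f/11 → f/10 → f/9 → f/8 → f/7.1 → f/6.3 — 4 stops larger aperture (brighter).

f/6.3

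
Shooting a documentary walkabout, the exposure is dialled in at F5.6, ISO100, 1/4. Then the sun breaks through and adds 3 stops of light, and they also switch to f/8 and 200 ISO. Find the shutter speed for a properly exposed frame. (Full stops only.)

1/30s

Scene light: 3 stops brighter.
Aperture: f/5.6 → f/8 — 1 stop smaller aperture (darker).
ISO: 100 → 200 — 1 stop raised (brighter).
Net so far: 3 stops brighter. Shutter speed: 1/4 → 1/8 → 1/15 → 1/30.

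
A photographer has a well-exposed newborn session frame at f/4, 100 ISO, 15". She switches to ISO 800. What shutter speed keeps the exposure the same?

ISO: 100 → 200 → 400 → 800 — 3 stops higher (brighter).
Need 3 stops darker from the shutter speed: 15 → 8 → 4 → 2.

2 s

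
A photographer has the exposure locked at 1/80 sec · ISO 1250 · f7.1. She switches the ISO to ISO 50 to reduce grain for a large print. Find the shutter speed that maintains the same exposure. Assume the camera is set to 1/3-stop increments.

0.3 s

ISO: 1250 → 1000 → 800 → 640 → 500 → 400 → 320 → 250 → 200 → 160 → 125 → 100 → 80 → 64 → 50 — 4 2/3 stops dropped (darker).
Need 4 2/3 stops brighter from the shutter speed: 1/80 → 1/60 → 1/50 → 1/40 → 1/30 → 1/25 → 1/20 → 1/15 → 1/13 → 1/10 → 1/8 → 1/6 → 1/5 → 1/4 → 0.3.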